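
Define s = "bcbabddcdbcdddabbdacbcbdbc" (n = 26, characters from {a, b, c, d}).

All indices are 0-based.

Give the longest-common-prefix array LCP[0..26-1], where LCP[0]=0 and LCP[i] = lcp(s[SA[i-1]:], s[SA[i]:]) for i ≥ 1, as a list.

sorted suffixes:
  #0 SA[0]=14  'abbdacbcbdbc'
  #1 SA[1]=3  'abddcdbcdddabbdacbcbdbc'
  #2 SA[2]=18  'acbcbdbc'
  #3 SA[3]=2  'babddcdbcdddabbdacbcbdbc'
  #4 SA[4]=15  'bbdacbcbdbc'
  #5 SA[5]=24  'bc'
  #6 SA[6]=0  'bcbabddcdbcdddabbdacbcbdbc'
  #7 SA[7]=20  'bcbdbc'
  #8 SA[8]=9  'bcdddabbdacbcbdbc'
  #9 SA[9]=16  'bdacbcbdbc'
  #10 SA[10]=22  'bdbc'
  #11 SA[11]=4  'bddcdbcdddabbdacbcbdbc'
  #12 SA[12]=25  'c'
  #13 SA[13]=1  'cbabddcdbcdddabbdacbcbdbc'
  #14 SA[14]=19  'cbcbdbc'
  #15 SA[15]=21  'cbdbc'
  #16 SA[16]=7  'cdbcdddabbdacbcbdbc'
  #17 SA[17]=10  'cdddabbdacbcbdbc'
  #18 SA[18]=13  'dabbdacbcbdbc'
  #19 SA[19]=17  'dacbcbdbc'
  #20 SA[20]=23  'dbc'
  #21 SA[21]=8  'dbcdddabbdacbcbdbc'
  #22 SA[22]=6  'dcdbcdddabbdacbcbdbc'
  #23 SA[23]=12  'ddabbdacbcbdbc'
  #24 SA[24]=5  'ddcdbcdddabbdacbcbdbc'
  #25 SA[25]=11  'dddabbdacbcbdbc'

SA = [14, 3, 18, 2, 15, 24, 0, 20, 9, 16, 22, 4, 25, 1, 19, 21, 7, 10, 13, 17, 23, 8, 6, 12, 5, 11]
i: (SA[i-1],SA[i]) lcp shared
  1: (14,3) 2 'ab'
  2: (3,18) 1 'a'
  3: (18,2) 0 ''
  4: (2,15) 1 'b'
  5: (15,24) 1 'b'
  6: (24,0) 2 'bc'
  7: (0,20) 3 'bcb'
  8: (20,9) 2 'bc'
  9: (9,16) 1 'b'
  10: (16,22) 2 'bd'
  11: (22,4) 2 'bd'
  12: (4,25) 0 ''
  13: (25,1) 1 'c'
  14: (1,19) 2 'cb'
  15: (19,21) 2 'cb'
  16: (21,7) 1 'c'
  17: (7,10) 2 'cd'
  18: (10,13) 0 ''
  19: (13,17) 2 'da'
  20: (17,23) 1 'd'
  21: (23,8) 3 'dbc'
  22: (8,6) 1 'd'
  23: (6,12) 1 'd'
  24: (12,5) 2 'dd'
  25: (5,11) 2 'dd'

[0, 2, 1, 0, 1, 1, 2, 3, 2, 1, 2, 2, 0, 1, 2, 2, 1, 2, 0, 2, 1, 3, 1, 1, 2, 2]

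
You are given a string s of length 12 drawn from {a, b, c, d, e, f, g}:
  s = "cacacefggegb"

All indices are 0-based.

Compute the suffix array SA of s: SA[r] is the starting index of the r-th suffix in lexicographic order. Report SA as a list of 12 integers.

rank→(start, suffix):
  0 → (1, 'acacefggegb')
  1 → (3, 'acefggegb')
  2 → (11, 'b')
  3 → (0, 'cacacefggegb')
  4 → (2, 'cacefggegb')
  5 → (4, 'cefggegb')
  6 → (5, 'efggegb')
  7 → (9, 'egb')
  8 → (6, 'fggegb')
  9 → (10, 'gb')
  10 → (8, 'gegb')
  11 → (7, 'ggegb')

[1, 3, 11, 0, 2, 4, 5, 9, 6, 10, 8, 7]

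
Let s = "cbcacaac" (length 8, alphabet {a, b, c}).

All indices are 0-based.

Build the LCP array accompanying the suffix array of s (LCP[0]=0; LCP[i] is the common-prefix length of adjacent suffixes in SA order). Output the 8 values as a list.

[0, 1, 2, 0, 0, 1, 2, 1]

rank | idx | suffix
   0 |   5 | aac
   1 |   6 | ac
   2 |   3 | acaac
   3 |   1 | bcacaac
   4 |   7 | c
   5 |   4 | caac
   6 |   2 | cacaac
   7 |   0 | cbcacaac

SA = [5, 6, 3, 1, 7, 4, 2, 0]
[i] adj suffixes → lcp
  [1] 5/6 → 1 ('a')
  [2] 6/3 → 2 ('ac')
  [3] 3/1 → 0 ('')
  [4] 1/7 → 0 ('')
  [5] 7/4 → 1 ('c')
  [6] 4/2 → 2 ('ca')
  [7] 2/0 → 1 ('c')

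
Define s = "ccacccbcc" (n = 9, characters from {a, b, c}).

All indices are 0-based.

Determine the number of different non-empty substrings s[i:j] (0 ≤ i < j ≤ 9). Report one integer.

36

sorted suffixes:
  #0 SA[0]=2  'acccbcc'
  #1 SA[1]=6  'bcc'
  #2 SA[2]=8  'c'
  #3 SA[3]=1  'cacccbcc'
  #4 SA[4]=5  'cbcc'
  #5 SA[5]=7  'cc'
  #6 SA[6]=0  'ccacccbcc'
  #7 SA[7]=4  'ccbcc'
  #8 SA[8]=3  'cccbcc'

SA = [2, 6, 8, 1, 5, 7, 0, 4, 3]
rank  pair      lcp
   1  s[2:],s[6:]  0  ''
   2  s[6:],s[8:]  0  ''
   3  s[8:],s[1:]  1  'c'
   4  s[1:],s[5:]  1  'c'
   5  s[5:],s[7:]  1  'c'
   6  s[7:],s[0:]  2  'cc'
   7  s[0:],s[4:]  2  'cc'
   8  s[4:],s[3:]  2  'cc'

n(n+1)/2 = 9·10/2 = 45
Σ LCP = 0 + 0 + 0 + 1 + 1 + 1 + 2 + 2 + 2 = 9
distinct = 45 − 9 = 36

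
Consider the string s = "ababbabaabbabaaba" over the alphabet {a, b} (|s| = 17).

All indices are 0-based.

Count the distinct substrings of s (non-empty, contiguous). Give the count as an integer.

rank | idx | suffix
   0 |  16 | a
   1 |  13 | aaba
   2 |   7 | aabbabaaba
   3 |  14 | aba
   4 |  11 | abaaba
   5 |   5 | abaabbabaaba
   6 |   0 | ababbabaabbabaaba
   7 |   8 | abbabaaba
   8 |   2 | abbabaabbabaaba
   9 |  15 | ba
  10 |  12 | baaba
  11 |   6 | baabbabaaba
  12 |  10 | babaaba
  13 |   4 | babaabbabaaba
  14 |   1 | babbabaabbabaaba
  15 |   9 | bbabaaba
  16 |   3 | bbabaabbabaaba

SA = [16, 13, 7, 14, 11, 5, 0, 8, 2, 15, 12, 6, 10, 4, 1, 9, 3]
rank  pair      lcp
   1  s[16:],s[13:]  1  'a'
   2  s[13:],s[7:]  3  'aab'
   3  s[7:],s[14:]  1  'a'
   4  s[14:],s[11:]  3  'aba'
   5  s[11:],s[5:]  5  'abaab'
   6  s[5:],s[0:]  3  'aba'
   7  s[0:],s[8:]  2  'ab'
   8  s[8:],s[2:]  8  'abbabaab'
   9  s[2:],s[15:]  0  ''
  10  s[15:],s[12:]  2  'ba'
  11  s[12:],s[6:]  4  'baab'
  12  s[6:],s[10:]  2  'ba'
  13  s[10:],s[4:]  6  'babaab'
  14  s[4:],s[1:]  3  'bab'
  15  s[1:],s[9:]  1  'b'
  16  s[9:],s[3:]  7  'bbabaab'

n(n+1)/2 = 17·18/2 = 153
Σ LCP = 0 + 1 + 3 + 1 + 3 + 5 + 3 + 2 + 8 + 0 + 2 + 4 + 2 + 6 + 3 + 1 + 7 = 51
distinct = 153 − 51 = 102

102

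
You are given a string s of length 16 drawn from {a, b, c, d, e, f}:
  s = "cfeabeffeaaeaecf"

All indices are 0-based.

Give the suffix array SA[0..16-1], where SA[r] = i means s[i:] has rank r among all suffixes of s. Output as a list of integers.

rank | idx | suffix
   0 |   9 | aaeaecf
   1 |   3 | abeffeaaeaecf
   2 |  10 | aeaecf
   3 |  12 | aecf
   4 |   4 | beffeaaeaecf
   5 |  14 | cf
   6 |   0 | cfeabeffeaaeaecf
   7 |   8 | eaaeaecf
   8 |   2 | eabeffeaaeaecf
   9 |  11 | eaecf
  10 |  13 | ecf
  11 |   5 | effeaaeaecf
  12 |  15 | f
  13 |   7 | feaaeaecf
  14 |   1 | feabeffeaaeaecf
  15 |   6 | ffeaaeaecf

[9, 3, 10, 12, 4, 14, 0, 8, 2, 11, 13, 5, 15, 7, 1, 6]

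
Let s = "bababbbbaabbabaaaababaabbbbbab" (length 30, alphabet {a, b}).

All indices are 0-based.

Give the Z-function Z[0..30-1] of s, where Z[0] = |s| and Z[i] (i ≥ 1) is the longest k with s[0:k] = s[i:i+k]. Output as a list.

[30, 0, 3, 0, 1, 1, 1, 2, 0, 0, 1, 4, 0, 2, 0, 0, 0, 0, 4, 0, 2, 0, 0, 1, 1, 1, 1, 3, 0, 1]

Z[0]=30
i=1: i≥r, start 0; Z[1]=0
i=2: i≥r, start 0; Z[2]=3 scan→box=[2,5)
i=3: min(r-i=2, Z[1]=0)=0; Z[3]=0
i=4: min(r-i=1, Z[2]=3)=1; Z[4]=1
i=5: i≥r, start 0; Z[5]=1 scan→box=[5,6)
i=6: i≥r, start 0; Z[6]=1 scan→box=[6,7)
i=7: i≥r, start 0; Z[7]=2 scan→box=[7,9)
i=8: min(r-i=1, Z[1]=0)=0; Z[8]=0
i=9: i≥r, start 0; Z[9]=0
i=10: i≥r, start 0; Z[10]=1 scan→box=[10,11)
i=11: i≥r, start 0; Z[11]=4 scan→box=[11,15)
i=12: min(r-i=3, Z[1]=0)=0; Z[12]=0
i=13: min(r-i=2, Z[2]=3)=2; Z[13]=2
i=14: min(r-i=1, Z[3]=0)=0; Z[14]=0
i=15: i≥r, start 0; Z[15]=0
i=16: i≥r, start 0; Z[16]=0
i=17: i≥r, start 0; Z[17]=0
i=18: i≥r, start 0; Z[18]=4 scan→box=[18,22)
i=19: min(r-i=3, Z[1]=0)=0; Z[19]=0
i=20: min(r-i=2, Z[2]=3)=2; Z[20]=2
i=21: min(r-i=1, Z[3]=0)=0; Z[21]=0
i=22: i≥r, start 0; Z[22]=0
i=23: i≥r, start 0; Z[23]=1 scan→box=[23,24)
i=24: i≥r, start 0; Z[24]=1 scan→box=[24,25)
i=25: i≥r, start 0; Z[25]=1 scan→box=[25,26)
i=26: i≥r, start 0; Z[26]=1 scan→box=[26,27)
i=27: i≥r, start 0; Z[27]=3 scan→box=[27,30)
i=28: min(r-i=2, Z[1]=0)=0; Z[28]=0
i=29: min(r-i=1, Z[2]=3)=1; Z[29]=1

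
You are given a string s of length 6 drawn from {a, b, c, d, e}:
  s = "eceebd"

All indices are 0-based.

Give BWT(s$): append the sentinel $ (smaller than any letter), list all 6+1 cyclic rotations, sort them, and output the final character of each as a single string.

rank  rotation last
    0  $eceebd  d
    1  bd$ecee  e
    2  ceebd$e  e
    3  d$eceeb  b
    4  ebd$ece  e
    5  eceebd$  $
    6  eebd$ec  c

deebe$c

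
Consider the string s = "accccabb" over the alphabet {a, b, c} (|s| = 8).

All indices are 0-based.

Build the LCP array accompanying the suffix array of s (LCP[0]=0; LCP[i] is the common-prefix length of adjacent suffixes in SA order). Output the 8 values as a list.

[0, 1, 0, 1, 0, 1, 2, 3]

rank | idx | suffix
   0 |   5 | abb
   1 |   0 | accccabb
   2 |   7 | b
   3 |   6 | bb
   4 |   4 | cabb
   5 |   3 | ccabb
   6 |   2 | cccabb
   7 |   1 | ccccabb

SA = [5, 0, 7, 6, 4, 3, 2, 1]
i: (SA[i-1],SA[i]) lcp shared
  1: (5,0) 1 'a'
  2: (0,7) 0 ''
  3: (7,6) 1 'b'
  4: (6,4) 0 ''
  5: (4,3) 1 'c'
  6: (3,2) 2 'cc'
  7: (2,1) 3 'ccc'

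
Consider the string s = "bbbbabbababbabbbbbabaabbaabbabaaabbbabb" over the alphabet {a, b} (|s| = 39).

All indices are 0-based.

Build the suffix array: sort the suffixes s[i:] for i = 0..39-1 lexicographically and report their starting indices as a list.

rank→(start, suffix):
  0 → (30, 'aaabbbabb')
  1 → (20, 'aabbaabbabaaabbbabb')
  2 → (24, 'aabbabaaabbbabb')
  3 → (31, 'aabbbabb')
  4 → (28, 'abaaabbbabb')
  5 → (18, 'abaabbaabbabaaabbbabb')
  6 → (7, 'ababbabbbbbabaabbaabbabaaabbbabb')
  7 → (36, 'abb')
  8 → (21, 'abbaabbabaaabbbabb')
  9 → (25, 'abbabaaabbbabb')
  10 → (4, 'abbababbabbbbbabaabbaabbabaaabbbabb')
  11 → (9, 'abbabbbbbabaabbaabbabaaabbbabb')
  12 → (32, 'abbbabb')
  13 → (12, 'abbbbbabaabbaabbabaaabbbabb')
  14 → (38, 'b')
  15 → (29, 'baaabbbabb')
  16 → (19, 'baabbaabbabaaabbbabb')
  17 → (23, 'baabbabaaabbbabb')
  18 → (27, 'babaaabbbabb')
  19 → (17, 'babaabbaabbabaaabbbabb')
  20 → (6, 'bababbabbbbbabaabbaabbabaaabbbabb')
  21 → (35, 'babb')
  22 → (3, 'babbababbabbbbbabaabbaabbabaaabbbabb')
  23 → (8, 'babbabbbbbabaabbaabbabaaabbbabb')
  24 → (11, 'babbbbbabaabbaabbabaaabbbabb')
  25 → (37, 'bb')
  26 → (22, 'bbaabbabaaabbbabb')
  27 → (26, 'bbabaaabbbabb')
  28 → (16, 'bbabaabbaabbabaaabbbabb')
  29 → (5, 'bbababbabbbbbabaabbaabbabaaabbbabb')
  30 → (34, 'bbabb')
  31 → (2, 'bbabbababbabbbbbabaabbaabbabaaabbbabb')
  32 → (10, 'bbabbbbbabaabbaabbabaaabbbabb')
  33 → (15, 'bbbabaabbaabbabaaabbbabb')
  34 → (33, 'bbbabb')
  35 → (1, 'bbbabbababbabbbbbabaabbaabbabaaabbbabb')
  36 → (14, 'bbbbabaabbaabbabaaabbbabb')
  37 → (0, 'bbbbabbababbabbbbbabaabbaabbabaaabbbabb')
  38 → (13, 'bbbbbabaabbaabbabaaabbbabb')

[30, 20, 24, 31, 28, 18, 7, 36, 21, 25, 4, 9, 32, 12, 38, 29, 19, 23, 27, 17, 6, 35, 3, 8, 11, 37, 22, 26, 16, 5, 34, 2, 10, 15, 33, 1, 14, 0, 13]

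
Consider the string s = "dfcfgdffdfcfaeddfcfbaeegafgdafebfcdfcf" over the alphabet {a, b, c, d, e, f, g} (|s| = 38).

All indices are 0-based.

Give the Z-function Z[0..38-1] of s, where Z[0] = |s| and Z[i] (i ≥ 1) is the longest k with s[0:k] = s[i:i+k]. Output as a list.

Z[0]=38
i=1: outside box; Z[1]=0
i=2: outside box; Z[2]=0
i=3: outside box; Z[3]=0
i=4: outside box; Z[4]=0
i=5: outside box; Z[5]=2 extend→box=[5,7)
i=6: min(r-i=1, Z[1]=0)=0; Z[6]=0
i=7: outside box; Z[7]=0
i=8: outside box; Z[8]=4 extend→box=[8,12)
i=9: min(r-i=3, Z[1]=0)=0; Z[9]=0
i=10: min(r-i=2, Z[2]=0)=0; Z[10]=0
i=11: min(r-i=1, Z[3]=0)=0; Z[11]=0
i=12: outside box; Z[12]=0
i=13: outside box; Z[13]=0
i=14: outside box; Z[14]=1 extend→box=[14,15)
i=15: outside box; Z[15]=4 extend→box=[15,19)
i=16: min(r-i=3, Z[1]=0)=0; Z[16]=0
i=17: min(r-i=2, Z[2]=0)=0; Z[17]=0
i=18: min(r-i=1, Z[3]=0)=0; Z[18]=0
i=19: outside box; Z[19]=0
i=20: outside box; Z[20]=0
i=21: outside box; Z[21]=0
i=22: outside box; Z[22]=0
i=23: outside box; Z[23]=0
i=24: outside box; Z[24]=0
i=25: outside box; Z[25]=0
i=26: outside box; Z[26]=0
i=27: outside box; Z[27]=1 extend→box=[27,28)
i=28: outside box; Z[28]=0
i=29: outside box; Z[29]=0
i=30: outside box; Z[30]=0
i=31: outside box; Z[31]=0
i=32: outside box; Z[32]=0
i=33: outside box; Z[33]=0
i=34: outside box; Z[34]=4 extend→box=[34,38)
i=35: min(r-i=3, Z[1]=0)=0; Z[35]=0
i=36: min(r-i=2, Z[2]=0)=0; Z[36]=0
i=37: min(r-i=1, Z[3]=0)=0; Z[37]=0

[38, 0, 0, 0, 0, 2, 0, 0, 4, 0, 0, 0, 0, 0, 1, 4, 0, 0, 0, 0, 0, 0, 0, 0, 0, 0, 0, 1, 0, 0, 0, 0, 0, 0, 4, 0, 0, 0]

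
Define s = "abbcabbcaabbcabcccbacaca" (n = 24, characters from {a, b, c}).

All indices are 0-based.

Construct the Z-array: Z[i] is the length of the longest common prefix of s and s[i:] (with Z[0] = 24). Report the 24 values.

[24, 0, 0, 0, 5, 0, 0, 0, 1, 6, 0, 0, 0, 2, 0, 0, 0, 0, 0, 1, 0, 1, 0, 1]

Z[0]=24
i=1: outside box; Z[1]=0
i=2: outside box; Z[2]=0
i=3: outside box; Z[3]=0
i=4: outside box; Z[4]=5 grow→box=[4,9)
i=5: min(r-i=4, Z[1]=0)=0; Z[5]=0
i=6: min(r-i=3, Z[2]=0)=0; Z[6]=0
i=7: min(r-i=2, Z[3]=0)=0; Z[7]=0
i=8: min(r-i=1, Z[4]=5)=1; Z[8]=1
i=9: outside box; Z[9]=6 grow→box=[9,15)
i=10: min(r-i=5, Z[1]=0)=0; Z[10]=0
i=11: min(r-i=4, Z[2]=0)=0; Z[11]=0
i=12: min(r-i=3, Z[3]=0)=0; Z[12]=0
i=13: min(r-i=2, Z[4]=5)=2; Z[13]=2
i=14: min(r-i=1, Z[5]=0)=0; Z[14]=0
i=15: outside box; Z[15]=0
i=16: outside box; Z[16]=0
i=17: outside box; Z[17]=0
i=18: outside box; Z[18]=0
i=19: outside box; Z[19]=1 grow→box=[19,20)
i=20: outside box; Z[20]=0
i=21: outside box; Z[21]=1 grow→box=[21,22)
i=22: outside box; Z[22]=0
i=23: outside box; Z[23]=1 grow→box=[23,24)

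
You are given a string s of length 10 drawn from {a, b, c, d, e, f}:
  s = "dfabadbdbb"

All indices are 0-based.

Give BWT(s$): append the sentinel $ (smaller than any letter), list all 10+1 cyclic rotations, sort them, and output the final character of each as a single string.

rank  rotation     last
    0  $dfabadbdbb  b
    1  abadbdbb$df  f
    2  adbdbb$dfab  b
    3  b$dfabadbdb  b
    4  badbdbb$dfa  a
    5  bb$dfabadbd  d
    6  bdbb$dfabad  d
    7  dbb$dfabadb  b
    8  dbdbb$dfaba  a
    9  dfabadbdbb$  $
   10  fabadbdbb$d  d

bfbbaddba$d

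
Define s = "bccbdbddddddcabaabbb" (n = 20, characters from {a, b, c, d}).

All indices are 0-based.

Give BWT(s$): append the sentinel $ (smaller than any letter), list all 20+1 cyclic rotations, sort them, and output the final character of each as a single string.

rank  rotation               last
    0  $bccbdbddddddcabaabbb  b
    1  aabbb$bccbdbddddddcab  b
    2  abaabbb$bccbdbddddddc  c
    3  abbb$bccbdbddddddcaba  a
    4  b$bccbdbddddddcabaabb  b
    5  baabbb$bccbdbddddddca  a
    6  bb$bccbdbddddddcabaab  b
    7  bbb$bccbdbddddddcabaa  a
    8  bccbdbddddddcabaabbb$  $
    9  bdbddddddcabaabbb$bcc  c
   10  bddddddcabaabbb$bccbd  d
   11  cabaabbb$bccbdbdddddd  d
   12  cbdbddddddcabaabbb$bc  c
   13  ccbdbddddddcabaabbb$b  b
   14  dbddddddcabaabbb$bccb  b
   15  dcabaabbb$bccbdbddddd  d
   16  ddcabaabbb$bccbdbdddd  d
   17  dddcabaabbb$bccbdbddd  d
   18  ddddcabaabbb$bccbdbdd  d
   19  dddddcabaabbb$bccbdbd  d
   20  ddddddcabaabbb$bccbdb  b

bbcababa$cddcbbdddddb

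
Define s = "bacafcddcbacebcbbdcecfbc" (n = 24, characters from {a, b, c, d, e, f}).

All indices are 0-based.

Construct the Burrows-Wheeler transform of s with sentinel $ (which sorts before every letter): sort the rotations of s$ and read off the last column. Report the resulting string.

cbbc$ccfebbadbfadedbcccca

rank  rotation                   last
    0  $bacafcddcbacebcbbdcecfbc  c
    1  acafcddcbacebcbbdcecfbc$b  b
    2  acebcbbdcecfbc$bacafcddcb  b
    3  afcddcbacebcbbdcecfbc$bac  c
    4  bacafcddcbacebcbbdcecfbc$  $
    5  bacebcbbdcecfbc$bacafcddc  c
    6  bbdcecfbc$bacafcddcbacebc  c
    7  bc$bacafcddcbacebcbbdcecf  f
    8  bcbbdcecfbc$bacafcddcbace  e
    9  bdcecfbc$bacafcddcbacebcb  b
   10  c$bacafcddcbacebcbbdcecfb  b
   11  cafcddcbacebcbbdcecfbc$ba  a
   12  cbacebcbbdcecfbc$bacafcdd  d
   13  cbbdcecfbc$bacafcddcbaceb  b
   14  cddcbacebcbbdcecfbc$bacaf  f
   15  cebcbbdcecfbc$bacafcddcba  a
   16  cecfbc$bacafcddcbacebcbbd  d
   17  cfbc$bacafcddcbacebcbbdce  e
   18  dcbacebcbbdcecfbc$bacafcd  d
   19  dcecfbc$bacafcddcbacebcbb  b
   20  ddcbacebcbbdcecfbc$bacafc  c
   21  ebcbbdcecfbc$bacafcddcbac  c
   22  ecfbc$bacafcddcbacebcbbdc  c
   23  fbc$bacafcddcbacebcbbdcec  c
   24  fcddcbacebcbbdcecfbc$baca  a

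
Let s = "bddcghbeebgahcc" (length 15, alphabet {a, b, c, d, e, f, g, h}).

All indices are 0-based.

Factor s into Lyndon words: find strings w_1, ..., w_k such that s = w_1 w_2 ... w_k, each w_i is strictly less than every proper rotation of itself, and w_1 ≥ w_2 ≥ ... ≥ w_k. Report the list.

emit factor 1: 'bddcghbeebg' (i=0, period=11)
emit factor 2: 'ahcc' (i=11, period=4)

["bddcghbeebg", "ahcc"]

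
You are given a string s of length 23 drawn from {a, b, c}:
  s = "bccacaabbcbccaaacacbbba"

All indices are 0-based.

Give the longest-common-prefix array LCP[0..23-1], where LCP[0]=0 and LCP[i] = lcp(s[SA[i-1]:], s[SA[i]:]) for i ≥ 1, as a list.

[0, 1, 2, 2, 1, 1, 3, 2, 0, 1, 2, 2, 1, 2, 4, 0, 3, 2, 3, 1, 2, 1, 3]

sorted suffixes:
  #0 SA[0]=22  'a'
  #1 SA[1]=13  'aaacacbbba'
  #2 SA[2]=5  'aabbcbccaaacacbbba'
  #3 SA[3]=14  'aacacbbba'
  #4 SA[4]=6  'abbcbccaaacacbbba'
  #5 SA[5]=3  'acaabbcbccaaacacbbba'
  #6 SA[6]=15  'acacbbba'
  #7 SA[7]=17  'acbbba'
  #8 SA[8]=21  'ba'
  #9 SA[9]=20  'bba'
  #10 SA[10]=19  'bbba'
  #11 SA[11]=7  'bbcbccaaacacbbba'
  #12 SA[12]=8  'bcbccaaacacbbba'
  #13 SA[13]=10  'bccaaacacbbba'
  #14 SA[14]=0  'bccacaabbcbccaaacacbbba'
  #15 SA[15]=12  'caaacacbbba'
  #16 SA[16]=4  'caabbcbccaaacacbbba'
  #17 SA[17]=2  'cacaabbcbccaaacacbbba'
  #18 SA[18]=16  'cacbbba'
  #19 SA[19]=18  'cbbba'
  #20 SA[20]=9  'cbccaaacacbbba'
  #21 SA[21]=11  'ccaaacacbbba'
  #22 SA[22]=1  'ccacaabbcbccaaacacbbba'

SA = [22, 13, 5, 14, 6, 3, 15, 17, 21, 20, 19, 7, 8, 10, 0, 12, 4, 2, 16, 18, 9, 11, 1]
[i] adj suffixes → lcp
  [1] 22/13 → 1 ('a')
  [2] 13/5 → 2 ('aa')
  [3] 5/14 → 2 ('aa')
  [4] 14/6 → 1 ('a')
  [5] 6/3 → 1 ('a')
  [6] 3/15 → 3 ('aca')
  [7] 15/17 → 2 ('ac')
  [8] 17/21 → 0 ('')
  [9] 21/20 → 1 ('b')
  [10] 20/19 → 2 ('bb')
  [11] 19/7 → 2 ('bb')
  [12] 7/8 → 1 ('b')
  [13] 8/10 → 2 ('bc')
  [14] 10/0 → 4 ('bcca')
  [15] 0/12 → 0 ('')
  [16] 12/4 → 3 ('caa')
  [17] 4/2 → 2 ('ca')
  [18] 2/16 → 3 ('cac')
  [19] 16/18 → 1 ('c')
  [20] 18/9 → 2 ('cb')
  [21] 9/11 → 1 ('c')
  [22] 11/1 → 3 ('cca')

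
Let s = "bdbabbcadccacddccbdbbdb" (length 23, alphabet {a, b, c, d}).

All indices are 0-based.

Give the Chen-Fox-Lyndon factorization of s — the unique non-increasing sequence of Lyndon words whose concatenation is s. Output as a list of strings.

emit factor 1: 'bd' (i=0, period=2)
emit factor 2: 'b' (i=2, period=1)
emit factor 3: 'abbcadccacddccbdbbdb' (i=3, period=20)

["bd", "b", "abbcadccacddccbdbbdb"]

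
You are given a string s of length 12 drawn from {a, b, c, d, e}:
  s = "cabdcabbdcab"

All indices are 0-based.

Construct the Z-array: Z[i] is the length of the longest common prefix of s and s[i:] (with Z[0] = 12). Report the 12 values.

Z[0]=12
i=1: outside box; Z[1]=0
i=2: outside box; Z[2]=0
i=3: outside box; Z[3]=0
i=4: outside box; Z[4]=3 grow→box=[4,7)
i=5: min(r-i=2, Z[1]=0)=0; Z[5]=0
i=6: min(r-i=1, Z[2]=0)=0; Z[6]=0
i=7: outside box; Z[7]=0
i=8: outside box; Z[8]=0
i=9: outside box; Z[9]=3 grow→box=[9,12)
i=10: min(r-i=2, Z[1]=0)=0; Z[10]=0
i=11: min(r-i=1, Z[2]=0)=0; Z[11]=0

[12, 0, 0, 0, 3, 0, 0, 0, 0, 3, 0, 0]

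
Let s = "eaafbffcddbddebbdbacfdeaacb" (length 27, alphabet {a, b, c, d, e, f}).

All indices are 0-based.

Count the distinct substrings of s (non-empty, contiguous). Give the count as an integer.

sorted suffixes:
  #0 SA[0]=23  'aacb'
  #1 SA[1]=1  'aafbffcddbddebbdbacfdeaacb'
  #2 SA[2]=24  'acb'
  #3 SA[3]=18  'acfdeaacb'
  #4 SA[4]=2  'afbffcddbddebbdbacfdeaacb'
  #5 SA[5]=26  'b'
  #6 SA[6]=17  'bacfdeaacb'
  #7 SA[7]=14  'bbdbacfdeaacb'
  #8 SA[8]=15  'bdbacfdeaacb'
  #9 SA[9]=10  'bddebbdbacfdeaacb'
  #10 SA[10]=4  'bffcddbddebbdbacfdeaacb'
  #11 SA[11]=25  'cb'
  #12 SA[12]=7  'cddbddebbdbacfdeaacb'
  #13 SA[13]=19  'cfdeaacb'
  #14 SA[14]=16  'dbacfdeaacb'
  #15 SA[15]=9  'dbddebbdbacfdeaacb'
  #16 SA[16]=8  'ddbddebbdbacfdeaacb'
  #17 SA[17]=11  'ddebbdbacfdeaacb'
  #18 SA[18]=21  'deaacb'
  #19 SA[19]=12  'debbdbacfdeaacb'
  #20 SA[20]=22  'eaacb'
  #21 SA[21]=0  'eaafbffcddbddebbdbacfdeaacb'
  #22 SA[22]=13  'ebbdbacfdeaacb'
  #23 SA[23]=3  'fbffcddbddebbdbacfdeaacb'
  #24 SA[24]=6  'fcddbddebbdbacfdeaacb'
  #25 SA[25]=20  'fdeaacb'
  #26 SA[26]=5  'ffcddbddebbdbacfdeaacb'

SA = [23, 1, 24, 18, 2, 26, 17, 14, 15, 10, 4, 25, 7, 19, 16, 9, 8, 11, 21, 12, 22, 0, 13, 3, 6, 20, 5]
rank  pair      lcp
   1  s[23:],s[1:]  2  'aa'
   2  s[1:],s[24:]  1  'a'
   3  s[24:],s[18:]  2  'ac'
   4  s[18:],s[2:]  1  'a'
   5  s[2:],s[26:]  0  ''
   6  s[26:],s[17:]  1  'b'
   7  s[17:],s[14:]  1  'b'
   8  s[14:],s[15:]  1  'b'
   9  s[15:],s[10:]  2  'bd'
  10  s[10:],s[4:]  1  'b'
  11  s[4:],s[25:]  0  ''
  12  s[25:],s[7:]  1  'c'
  13  s[7:],s[19:]  1  'c'
  14  s[19:],s[16:]  0  ''
  15  s[16:],s[9:]  2  'db'
  16  s[9:],s[8:]  1  'd'
  17  s[8:],s[11:]  2  'dd'
  18  s[11:],s[21:]  1  'd'
  19  s[21:],s[12:]  2  'de'
  20  s[12:],s[22:]  0  ''
  21  s[22:],s[0:]  3  'eaa'
  22  s[0:],s[13:]  1  'e'
  23  s[13:],s[3:]  0  ''
  24  s[3:],s[6:]  1  'f'
  25  s[6:],s[20:]  1  'f'
  26  s[20:],s[5:]  1  'f'

n(n+1)/2 = 27·28/2 = 378
Σ LCP = 0 + 2 + 1 + 2 + 1 + 0 + 1 + 1 + 1 + 2 + 1 + 0 + 1 + 1 + 0 + 2 + 1 + 2 + 1 + 2 + 0 + 3 + 1 + 0 + 1 + 1 + 1 = 29
distinct = 378 − 29 = 349

349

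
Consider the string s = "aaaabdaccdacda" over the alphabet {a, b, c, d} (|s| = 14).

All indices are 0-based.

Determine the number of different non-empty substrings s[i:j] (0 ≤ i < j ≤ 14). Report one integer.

86

rank→(start, suffix):
  0 → (13, 'a')
  1 → (0, 'aaaabdaccdacda')
  2 → (1, 'aaabdaccdacda')
  3 → (2, 'aabdaccdacda')
  4 → (3, 'abdaccdacda')
  5 → (6, 'accdacda')
  6 → (10, 'acda')
  7 → (4, 'bdaccdacda')
  8 → (7, 'ccdacda')
  9 → (11, 'cda')
  10 → (8, 'cdacda')
  11 → (12, 'da')
  12 → (5, 'daccdacda')
  13 → (9, 'dacda')

SA = [13, 0, 1, 2, 3, 6, 10, 4, 7, 11, 8, 12, 5, 9]
rank  pair      lcp
   1  s[13:],s[0:]  1  'a'
   2  s[0:],s[1:]  3  'aaa'
   3  s[1:],s[2:]  2  'aa'
   4  s[2:],s[3:]  1  'a'
   5  s[3:],s[6:]  1  'a'
   6  s[6:],s[10:]  2  'ac'
   7  s[10:],s[4:]  0  ''
   8  s[4:],s[7:]  0  ''
   9  s[7:],s[11:]  1  'c'
  10  s[11:],s[8:]  3  'cda'
  11  s[8:],s[12:]  0  ''
  12  s[12:],s[5:]  2  'da'
  13  s[5:],s[9:]  3  'dac'

n(n+1)/2 = 14·15/2 = 105
Σ LCP = 0 + 1 + 3 + 2 + 1 + 1 + 2 + 0 + 0 + 1 + 3 + 0 + 2 + 3 = 19
distinct = 105 − 19 = 86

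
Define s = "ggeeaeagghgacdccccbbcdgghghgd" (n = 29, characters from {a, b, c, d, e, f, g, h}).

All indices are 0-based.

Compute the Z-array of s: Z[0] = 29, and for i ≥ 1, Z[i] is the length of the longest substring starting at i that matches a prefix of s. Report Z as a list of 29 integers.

Z[0]=29
i=1: fresh scan; Z[1]=1 grow→box=[1,2)
i=2: fresh scan; Z[2]=0
i=3: fresh scan; Z[3]=0
i=4: fresh scan; Z[4]=0
i=5: fresh scan; Z[5]=0
i=6: fresh scan; Z[6]=0
i=7: fresh scan; Z[7]=2 grow→box=[7,9)
i=8: min(r-i=1, Z[1]=1)=1; Z[8]=1
i=9: fresh scan; Z[9]=0
i=10: fresh scan; Z[10]=1 grow→box=[10,11)
i=11: fresh scan; Z[11]=0
i=12: fresh scan; Z[12]=0
i=13: fresh scan; Z[13]=0
i=14: fresh scan; Z[14]=0
i=15: fresh scan; Z[15]=0
i=16: fresh scan; Z[16]=0
i=17: fresh scan; Z[17]=0
i=18: fresh scan; Z[18]=0
i=19: fresh scan; Z[19]=0
i=20: fresh scan; Z[20]=0
i=21: fresh scan; Z[21]=0
i=22: fresh scan; Z[22]=2 grow→box=[22,24)
i=23: min(r-i=1, Z[1]=1)=1; Z[23]=1
i=24: fresh scan; Z[24]=0
i=25: fresh scan; Z[25]=1 grow→box=[25,26)
i=26: fresh scan; Z[26]=0
i=27: fresh scan; Z[27]=1 grow→box=[27,28)
i=28: fresh scan; Z[28]=0

[29, 1, 0, 0, 0, 0, 0, 2, 1, 0, 1, 0, 0, 0, 0, 0, 0, 0, 0, 0, 0, 0, 2, 1, 0, 1, 0, 1, 0]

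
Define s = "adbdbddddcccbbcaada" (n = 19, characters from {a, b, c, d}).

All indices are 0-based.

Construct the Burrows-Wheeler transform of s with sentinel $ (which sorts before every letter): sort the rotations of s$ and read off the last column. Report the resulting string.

adca$cbddbccdaabdddb

rank  rotation              last
    0  $adbdbddddcccbbcaada  a
    1  a$adbdbddddcccbbcaad  d
    2  aada$adbdbddddcccbbc  c
    3  ada$adbdbddddcccbbca  a
    4  adbdbddddcccbbcaada$  $
    5  bbcaada$adbdbddddccc  c
    6  bcaada$adbdbddddcccb  b
    7  bdbddddcccbbcaada$ad  d
    8  bddddcccbbcaada$adbd  d
    9  caada$adbdbddddcccbb  b
   10  cbbcaada$adbdbddddcc  c
   11  ccbbcaada$adbdbddddc  c
   12  cccbbcaada$adbdbdddd  d
   13  da$adbdbddddcccbbcaa  a
   14  dbdbddddcccbbcaada$a  a
   15  dbddddcccbbcaada$adb  b
   16  dcccbbcaada$adbdbddd  d
   17  ddcccbbcaada$adbdbdd  d
   18  dddcccbbcaada$adbdbd  d
   19  ddddcccbbcaada$adbdb  b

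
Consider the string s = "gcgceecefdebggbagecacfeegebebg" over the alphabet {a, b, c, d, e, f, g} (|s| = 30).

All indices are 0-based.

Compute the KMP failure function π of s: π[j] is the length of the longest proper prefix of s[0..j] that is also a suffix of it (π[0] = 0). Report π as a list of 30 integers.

[0, 0, 1, 2, 0, 0, 0, 0, 0, 0, 0, 0, 1, 1, 0, 0, 1, 0, 0, 0, 0, 0, 0, 0, 1, 0, 0, 0, 0, 1]

π[0] = 0
j=1 s[j]='c': π[1]=0 (border '')
j=2 s[j]='g': π[2]=1 (border 'g')
j=3 s[j]='c': π[3]=2 (border 'gc')
j=4 s[j]='e': k: 2→0; π[4]=0 (border '')
j=5 s[j]='e': π[5]=0 (border '')
j=6 s[j]='c': π[6]=0 (border '')
j=7 s[j]='e': π[7]=0 (border '')
j=8 s[j]='f': π[8]=0 (border '')
j=9 s[j]='d': π[9]=0 (border '')
j=10 s[j]='e': π[10]=0 (border '')
j=11 s[j]='b': π[11]=0 (border '')
j=12 s[j]='g': π[12]=1 (border 'g')
j=13 s[j]='g': k: 1→0; π[13]=1 (border 'g')
j=14 s[j]='b': k: 1→0; π[14]=0 (border '')
j=15 s[j]='a': π[15]=0 (border '')
j=16 s[j]='g': π[16]=1 (border 'g')
j=17 s[j]='e': k: 1→0; π[17]=0 (border '')
j=18 s[j]='c': π[18]=0 (border '')
j=19 s[j]='a': π[19]=0 (border '')
j=20 s[j]='c': π[20]=0 (border '')
j=21 s[j]='f': π[21]=0 (border '')
j=22 s[j]='e': π[22]=0 (border '')
j=23 s[j]='e': π[23]=0 (border '')
j=24 s[j]='g': π[24]=1 (border 'g')
j=25 s[j]='e': k: 1→0; π[25]=0 (border '')
j=26 s[j]='b': π[26]=0 (border '')
j=27 s[j]='e': π[27]=0 (border '')
j=28 s[j]='b': π[28]=0 (border '')
j=29 s[j]='g': π[29]=1 (border 'g')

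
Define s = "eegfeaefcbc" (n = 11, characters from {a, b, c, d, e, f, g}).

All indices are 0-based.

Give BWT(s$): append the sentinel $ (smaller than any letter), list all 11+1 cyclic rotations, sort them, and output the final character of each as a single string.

rank  rotation      last
    0  $eegfeaefcbc  c
    1  aefcbc$eegfe  e
    2  bc$eegfeaefc  c
    3  c$eegfeaefcb  b
    4  cbc$eegfeaef  f
    5  eaefcbc$eegf  f
    6  eegfeaefcbc$  $
    7  efcbc$eegfea  a
    8  egfeaefcbc$e  e
    9  fcbc$eegfeae  e
   10  feaefcbc$eeg  g
   11  gfeaefcbc$ee  e

cecbff$aeege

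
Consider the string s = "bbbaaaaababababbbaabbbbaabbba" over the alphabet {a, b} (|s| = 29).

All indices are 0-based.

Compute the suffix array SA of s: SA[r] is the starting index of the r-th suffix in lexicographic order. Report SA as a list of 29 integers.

rank→(start, suffix):
  0 → (28, 'a')
  1 → (3, 'aaaaababababbbaabbbbaabbba')
  2 → (4, 'aaaababababbbaabbbbaabbba')
  3 → (5, 'aaababababbbaabbbbaabbba')
  4 → (6, 'aababababbbaabbbbaabbba')
  5 → (23, 'aabbba')
  6 → (17, 'aabbbbaabbba')
  7 → (7, 'ababababbbaabbbbaabbba')
  8 → (9, 'abababbbaabbbbaabbba')
  9 → (11, 'ababbbaabbbbaabbba')
  10 → (24, 'abbba')
  11 → (13, 'abbbaabbbbaabbba')
  12 → (18, 'abbbbaabbba')
  13 → (27, 'ba')
  14 → (2, 'baaaaababababbbaabbbbaabbba')
  15 → (22, 'baabbba')
  16 → (16, 'baabbbbaabbba')
  17 → (8, 'babababbbaabbbbaabbba')
  18 → (10, 'bababbbaabbbbaabbba')
  19 → (12, 'babbbaabbbbaabbba')
  20 → (26, 'bba')
  21 → (1, 'bbaaaaababababbbaabbbbaabbba')
  22 → (21, 'bbaabbba')
  23 → (15, 'bbaabbbbaabbba')
  24 → (25, 'bbba')
  25 → (0, 'bbbaaaaababababbbaabbbbaabbba')
  26 → (20, 'bbbaabbba')
  27 → (14, 'bbbaabbbbaabbba')
  28 → (19, 'bbbbaabbba')

[28, 3, 4, 5, 6, 23, 17, 7, 9, 11, 24, 13, 18, 27, 2, 22, 16, 8, 10, 12, 26, 1, 21, 15, 25, 0, 20, 14, 19]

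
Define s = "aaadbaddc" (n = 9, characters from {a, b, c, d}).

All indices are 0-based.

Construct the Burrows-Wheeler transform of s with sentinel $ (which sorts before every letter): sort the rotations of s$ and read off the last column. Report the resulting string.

rank  rotation    last
    0  $aaadbaddc  c
    1  aaadbaddc$  $
    2  aadbaddc$a  a
    3  adbaddc$aa  a
    4  addc$aaadb  b
    5  baddc$aaad  d
    6  c$aaadbadd  d
    7  dbaddc$aaa  a
    8  dc$aaadbad  d
    9  ddc$aaadba  a

c$aabddada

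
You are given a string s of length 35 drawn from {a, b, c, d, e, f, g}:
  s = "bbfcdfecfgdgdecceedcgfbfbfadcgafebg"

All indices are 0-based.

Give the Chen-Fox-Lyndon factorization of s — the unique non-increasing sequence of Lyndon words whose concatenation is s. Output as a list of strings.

emit factor 1: 'bbfcdfecfgdgdecceedcgfbfbf' (i=0, period=26)
emit factor 2: 'adcgafebg' (i=26, period=9)

["bbfcdfecfgdgdecceedcgfbfbf", "adcgafebg"]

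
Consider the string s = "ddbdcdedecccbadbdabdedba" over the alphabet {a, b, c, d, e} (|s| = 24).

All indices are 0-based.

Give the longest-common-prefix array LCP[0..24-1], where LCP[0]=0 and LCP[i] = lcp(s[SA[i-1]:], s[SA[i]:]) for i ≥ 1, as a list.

[0, 1, 1, 0, 2, 1, 2, 2, 0, 1, 2, 1, 0, 1, 2, 3, 1, 1, 1, 2, 3, 0, 1, 2]

rank→(start, suffix):
  0 → (23, 'a')
  1 → (17, 'abdedba')
  2 → (13, 'adbdabdedba')
  3 → (22, 'ba')
  4 → (12, 'badbdabdedba')
  5 → (15, 'bdabdedba')
  6 → (2, 'bdcdedecccbadbdabdedba')
  7 → (18, 'bdedba')
  8 → (11, 'cbadbdabdedba')
  9 → (10, 'ccbadbdabdedba')
  10 → (9, 'cccbadbdabdedba')
  11 → (4, 'cdedecccbadbdabdedba')
  12 → (16, 'dabdedba')
  13 → (21, 'dba')
  14 → (14, 'dbdabdedba')
  15 → (1, 'dbdcdedecccbadbdabdedba')
  16 → (3, 'dcdedecccbadbdabdedba')
  17 → (0, 'ddbdcdedecccbadbdabdedba')
  18 → (7, 'decccbadbdabdedba')
  19 → (19, 'dedba')
  20 → (5, 'dedecccbadbdabdedba')
  21 → (8, 'ecccbadbdabdedba')
  22 → (20, 'edba')
  23 → (6, 'edecccbadbdabdedba')

SA = [23, 17, 13, 22, 12, 15, 2, 18, 11, 10, 9, 4, 16, 21, 14, 1, 3, 0, 7, 19, 5, 8, 20, 6]
rank  pair      lcp
   1  s[23:],s[17:]  1  'a'
   2  s[17:],s[13:]  1  'a'
   3  s[13:],s[22:]  0  ''
   4  s[22:],s[12:]  2  'ba'
   5  s[12:],s[15:]  1  'b'
   6  s[15:],s[2:]  2  'bd'
   7  s[2:],s[18:]  2  'bd'
   8  s[18:],s[11:]  0  ''
   9  s[11:],s[10:]  1  'c'
  10  s[10:],s[9:]  2  'cc'
  11  s[9:],s[4:]  1  'c'
  12  s[4:],s[16:]  0  ''
  13  s[16:],s[21:]  1  'd'
  14  s[21:],s[14:]  2  'db'
  15  s[14:],s[1:]  3  'dbd'
  16  s[1:],s[3:]  1  'd'
  17  s[3:],s[0:]  1  'd'
  18  s[0:],s[7:]  1  'd'
  19  s[7:],s[19:]  2  'de'
  20  s[19:],s[5:]  3  'ded'
  21  s[5:],s[8:]  0  ''
  22  s[8:],s[20:]  1  'e'
  23  s[20:],s[6:]  2  'ed'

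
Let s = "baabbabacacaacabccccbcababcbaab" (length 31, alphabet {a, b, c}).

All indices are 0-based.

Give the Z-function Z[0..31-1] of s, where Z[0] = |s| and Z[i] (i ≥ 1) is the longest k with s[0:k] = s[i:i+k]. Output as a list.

Z[0]=31
i=1: outside box; Z[1]=0
i=2: outside box; Z[2]=0
i=3: outside box; Z[3]=1 scan→box=[3,4)
i=4: outside box; Z[4]=2 scan→box=[4,6)
i=5: min(r-i=1, Z[1]=0)=0; Z[5]=0
i=6: outside box; Z[6]=2 scan→box=[6,8)
i=7: min(r-i=1, Z[1]=0)=0; Z[7]=0
i=8: outside box; Z[8]=0
i=9: outside box; Z[9]=0
i=10: outside box; Z[10]=0
i=11: outside box; Z[11]=0
i=12: outside box; Z[12]=0
i=13: outside box; Z[13]=0
i=14: outside box; Z[14]=0
i=15: outside box; Z[15]=1 scan→box=[15,16)
i=16: outside box; Z[16]=0
i=17: outside box; Z[17]=0
i=18: outside box; Z[18]=0
i=19: outside box; Z[19]=0
i=20: outside box; Z[20]=1 scan→box=[20,21)
i=21: outside box; Z[21]=0
i=22: outside box; Z[22]=0
i=23: outside box; Z[23]=2 scan→box=[23,25)
i=24: min(r-i=1, Z[1]=0)=0; Z[24]=0
i=25: outside box; Z[25]=1 scan→box=[25,26)
i=26: outside box; Z[26]=0
i=27: outside box; Z[27]=4 scan→box=[27,31)
i=28: min(r-i=3, Z[1]=0)=0; Z[28]=0
i=29: min(r-i=2, Z[2]=0)=0; Z[29]=0
i=30: min(r-i=1, Z[3]=1)=1; Z[30]=1

[31, 0, 0, 1, 2, 0, 2, 0, 0, 0, 0, 0, 0, 0, 0, 1, 0, 0, 0, 0, 1, 0, 0, 2, 0, 1, 0, 4, 0, 0, 1]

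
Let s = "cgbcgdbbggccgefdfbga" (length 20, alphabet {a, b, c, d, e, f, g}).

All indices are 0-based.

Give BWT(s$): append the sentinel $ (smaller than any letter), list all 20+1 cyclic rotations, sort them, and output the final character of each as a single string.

rank  rotation               last
    0  $cgbcgdbbggccgefdfbga  a
    1  a$cgbcgdbbggccgefdfbg  g
    2  bbggccgefdfbga$cgbcgd  d
    3  bcgdbbggccgefdfbga$cg  g
    4  bga$cgbcgdbbggccgefdf  f
    5  bggccgefdfbga$cgbcgdb  b
    6  ccgefdfbga$cgbcgdbbgg  g
    7  cgbcgdbbggccgefdfbga$  $
    8  cgdbbggccgefdfbga$cgb  b
    9  cgefdfbga$cgbcgdbbggc  c
   10  dbbggccgefdfbga$cgbcg  g
   11  dfbga$cgbcgdbbggccgef  f
   12  efdfbga$cgbcgdbbggccg  g
   13  fbga$cgbcgdbbggccgefd  d
   14  fdfbga$cgbcgdbbggccge  e
   15  ga$cgbcgdbbggccgefdfb  b
   16  gbcgdbbggccgefdfbga$c  c
   17  gccgefdfbga$cgbcgdbbg  g
   18  gdbbggccgefdfbga$cgbc  c
   19  gefdfbga$cgbcgdbbggcc  c
   20  ggccgefdfbga$cgbcgdbb  b

agdgfbg$bcgfgdebcgccb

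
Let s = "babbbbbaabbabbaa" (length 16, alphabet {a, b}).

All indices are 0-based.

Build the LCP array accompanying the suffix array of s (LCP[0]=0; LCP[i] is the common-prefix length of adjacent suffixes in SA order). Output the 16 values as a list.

rank→(start, suffix):
  0 → (15, 'a')
  1 → (14, 'aa')
  2 → (7, 'aabbabbaa')
  3 → (11, 'abbaa')
  4 → (8, 'abbabbaa')
  5 → (1, 'abbbbbaabbabbaa')
  6 → (13, 'baa')
  7 → (6, 'baabbabbaa')
  8 → (10, 'babbaa')
  9 → (0, 'babbbbbaabbabbaa')
  10 → (12, 'bbaa')
  11 → (5, 'bbaabbabbaa')
  12 → (9, 'bbabbaa')
  13 → (4, 'bbbaabbabbaa')
  14 → (3, 'bbbbaabbabbaa')
  15 → (2, 'bbbbbaabbabbaa')

SA = [15, 14, 7, 11, 8, 1, 13, 6, 10, 0, 12, 5, 9, 4, 3, 2]
[i] adj suffixes → lcp
  [1] 15/14 → 1 ('a')
  [2] 14/7 → 2 ('aa')
  [3] 7/11 → 1 ('a')
  [4] 11/8 → 4 ('abba')
  [5] 8/1 → 3 ('abb')
  [6] 1/13 → 0 ('')
  [7] 13/6 → 3 ('baa')
  [8] 6/10 → 2 ('ba')
  [9] 10/0 → 4 ('babb')
  [10] 0/12 → 1 ('b')
  [11] 12/5 → 4 ('bbaa')
  [12] 5/9 → 3 ('bba')
  [13] 9/4 → 2 ('bb')
  [14] 4/3 → 3 ('bbb')
  [15] 3/2 → 4 ('bbbb')

[0, 1, 2, 1, 4, 3, 0, 3, 2, 4, 1, 4, 3, 2, 3, 4]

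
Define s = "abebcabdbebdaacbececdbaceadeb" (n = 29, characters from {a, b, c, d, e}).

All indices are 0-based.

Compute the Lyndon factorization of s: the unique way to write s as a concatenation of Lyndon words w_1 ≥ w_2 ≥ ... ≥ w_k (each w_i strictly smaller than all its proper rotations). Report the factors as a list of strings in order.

emit factor 1: 'abebc' (i=0, period=5)
emit factor 2: 'abdbebd' (i=5, period=7)
emit factor 3: 'aacbececdbaceadeb' (i=12, period=17)

["abebc", "abdbebd", "aacbececdbaceadeb"]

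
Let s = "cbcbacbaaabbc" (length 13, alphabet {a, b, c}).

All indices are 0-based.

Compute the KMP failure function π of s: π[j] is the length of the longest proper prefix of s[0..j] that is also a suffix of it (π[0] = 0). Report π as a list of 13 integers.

π[0] = 0
j=1 s[j]='b': π[1]=0 (border '')
j=2 s[j]='c': π[2]=1 (border 'c')
j=3 s[j]='b': π[3]=2 (border 'cb')
j=4 s[j]='a': k: 2→0; π[4]=0 (border '')
j=5 s[j]='c': π[5]=1 (border 'c')
j=6 s[j]='b': π[6]=2 (border 'cb')
j=7 s[j]='a': k: 2→0; π[7]=0 (border '')
j=8 s[j]='a': π[8]=0 (border '')
j=9 s[j]='a': π[9]=0 (border '')
j=10 s[j]='b': π[10]=0 (border '')
j=11 s[j]='b': π[11]=0 (border '')
j=12 s[j]='c': π[12]=1 (border 'c')

[0, 0, 1, 2, 0, 1, 2, 0, 0, 0, 0, 0, 1]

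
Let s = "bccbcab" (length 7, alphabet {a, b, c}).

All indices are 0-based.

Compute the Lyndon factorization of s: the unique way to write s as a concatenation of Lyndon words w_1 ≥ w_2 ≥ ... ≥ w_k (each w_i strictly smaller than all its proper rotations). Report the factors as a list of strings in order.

["bcc", "bc", "ab"]

emit factor 1: 'bcc' (i=0, period=3)
emit factor 2: 'bc' (i=3, period=2)
emit factor 3: 'ab' (i=5, period=2)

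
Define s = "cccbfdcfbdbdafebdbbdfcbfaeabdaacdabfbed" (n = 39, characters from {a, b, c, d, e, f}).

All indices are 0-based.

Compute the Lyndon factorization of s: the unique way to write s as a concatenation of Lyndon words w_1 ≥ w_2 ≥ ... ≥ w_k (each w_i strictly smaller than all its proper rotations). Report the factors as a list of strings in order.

emit factor 1: 'c' (i=0, period=1)
emit factor 2: 'c' (i=1, period=1)
emit factor 3: 'c' (i=2, period=1)
emit factor 4: 'bfdcf' (i=3, period=5)
emit factor 5: 'bd' (i=8, period=2)
emit factor 6: 'bd' (i=10, period=2)
emit factor 7: 'afebdbbdfcbf' (i=12, period=12)
emit factor 8: 'ae' (i=24, period=2)
emit factor 9: 'abd' (i=26, period=3)
emit factor 10: 'aacdabfbed' (i=29, period=10)

["c", "c", "c", "bfdcf", "bd", "bd", "afebdbbdfcbf", "ae", "abd", "aacdabfbed"]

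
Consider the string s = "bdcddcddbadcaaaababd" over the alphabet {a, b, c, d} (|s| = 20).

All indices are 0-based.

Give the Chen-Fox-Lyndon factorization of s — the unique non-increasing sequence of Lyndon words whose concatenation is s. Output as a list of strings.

["bdcddcdd", "b", "adc", "aaaababd"]

emit factor 1: 'bdcddcdd' (i=0, period=8)
emit factor 2: 'b' (i=8, period=1)
emit factor 3: 'adc' (i=9, period=3)
emit factor 4: 'aaaababd' (i=12, period=8)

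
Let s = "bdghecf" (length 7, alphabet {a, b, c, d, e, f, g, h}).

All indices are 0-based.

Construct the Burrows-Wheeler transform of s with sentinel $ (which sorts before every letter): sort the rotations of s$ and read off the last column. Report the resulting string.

f$ebhcdg

rank  rotation  last
    0  $bdghecf  f
    1  bdghecf$  $
    2  cf$bdghe  e
    3  dghecf$b  b
    4  ecf$bdgh  h
    5  f$bdghec  c
    6  ghecf$bd  d
    7  hecf$bdg  g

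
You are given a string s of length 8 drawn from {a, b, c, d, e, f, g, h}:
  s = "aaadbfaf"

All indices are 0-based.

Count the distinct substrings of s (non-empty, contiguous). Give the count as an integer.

31

rank→(start, suffix):
  0 → (0, 'aaadbfaf')
  1 → (1, 'aadbfaf')
  2 → (2, 'adbfaf')
  3 → (6, 'af')
  4 → (4, 'bfaf')
  5 → (3, 'dbfaf')
  6 → (7, 'f')
  7 → (5, 'faf')

SA = [0, 1, 2, 6, 4, 3, 7, 5]
rank  pair      lcp
   1  s[0:],s[1:]  2  'aa'
   2  s[1:],s[2:]  1  'a'
   3  s[2:],s[6:]  1  'a'
   4  s[6:],s[4:]  0  ''
   5  s[4:],s[3:]  0  ''
   6  s[3:],s[7:]  0  ''
   7  s[7:],s[5:]  1  'f'

n(n+1)/2 = 8·9/2 = 36
Σ LCP = 0 + 2 + 1 + 1 + 0 + 0 + 0 + 1 = 5
distinct = 36 − 5 = 31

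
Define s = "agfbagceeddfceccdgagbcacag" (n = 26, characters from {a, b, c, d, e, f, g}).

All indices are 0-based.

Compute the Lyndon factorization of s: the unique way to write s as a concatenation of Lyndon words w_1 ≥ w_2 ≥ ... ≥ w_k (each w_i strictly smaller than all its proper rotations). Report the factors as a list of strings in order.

["agfb", "agceeddfceccdg", "agbc", "acag"]

emit factor 1: 'agfb' (i=0, period=4)
emit factor 2: 'agceeddfceccdg' (i=4, period=14)
emit factor 3: 'agbc' (i=18, period=4)
emit factor 4: 'acag' (i=22, period=4)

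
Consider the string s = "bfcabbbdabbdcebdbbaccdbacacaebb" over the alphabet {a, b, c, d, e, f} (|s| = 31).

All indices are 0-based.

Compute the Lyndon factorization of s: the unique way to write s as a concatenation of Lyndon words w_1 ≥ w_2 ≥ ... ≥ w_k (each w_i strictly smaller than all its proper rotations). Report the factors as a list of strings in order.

emit factor 1: 'bfc' (i=0, period=3)
emit factor 2: 'abbbdabbdcebdbbaccdbacacaebb' (i=3, period=28)

["bfc", "abbbdabbdcebdbbaccdbacacaebb"]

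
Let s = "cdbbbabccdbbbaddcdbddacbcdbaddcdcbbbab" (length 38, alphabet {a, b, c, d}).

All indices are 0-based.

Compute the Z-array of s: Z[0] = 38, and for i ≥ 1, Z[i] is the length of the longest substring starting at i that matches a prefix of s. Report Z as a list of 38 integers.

Z[0]=38
i=1: outside box; Z[1]=0
i=2: outside box; Z[2]=0
i=3: outside box; Z[3]=0
i=4: outside box; Z[4]=0
i=5: outside box; Z[5]=0
i=6: outside box; Z[6]=0
i=7: outside box; Z[7]=1 grow→box=[7,8)
i=8: outside box; Z[8]=6 grow→box=[8,14)
i=9: min(r-i=5, Z[1]=0)=0; Z[9]=0
i=10: min(r-i=4, Z[2]=0)=0; Z[10]=0
i=11: min(r-i=3, Z[3]=0)=0; Z[11]=0
i=12: min(r-i=2, Z[4]=0)=0; Z[12]=0
i=13: min(r-i=1, Z[5]=0)=0; Z[13]=0
i=14: outside box; Z[14]=0
i=15: outside box; Z[15]=0
i=16: outside box; Z[16]=3 grow→box=[16,19)
i=17: min(r-i=2, Z[1]=0)=0; Z[17]=0
i=18: min(r-i=1, Z[2]=0)=0; Z[18]=0
i=19: outside box; Z[19]=0
i=20: outside box; Z[20]=0
i=21: outside box; Z[21]=0
i=22: outside box; Z[22]=1 grow→box=[22,23)
i=23: outside box; Z[23]=0
i=24: outside box; Z[24]=3 grow→box=[24,27)
i=25: min(r-i=2, Z[1]=0)=0; Z[25]=0
i=26: min(r-i=1, Z[2]=0)=0; Z[26]=0
i=27: outside box; Z[27]=0
i=28: outside box; Z[28]=0
i=29: outside box; Z[29]=0
i=30: outside box; Z[30]=2 grow→box=[30,32)
i=31: min(r-i=1, Z[1]=0)=0; Z[31]=0
i=32: outside box; Z[32]=1 grow→box=[32,33)
i=33: outside box; Z[33]=0
i=34: outside box; Z[34]=0
i=35: outside box; Z[35]=0
i=36: outside box; Z[36]=0
i=37: outside box; Z[37]=0

[38, 0, 0, 0, 0, 0, 0, 1, 6, 0, 0, 0, 0, 0, 0, 0, 3, 0, 0, 0, 0, 0, 1, 0, 3, 0, 0, 0, 0, 0, 2, 0, 1, 0, 0, 0, 0, 0]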